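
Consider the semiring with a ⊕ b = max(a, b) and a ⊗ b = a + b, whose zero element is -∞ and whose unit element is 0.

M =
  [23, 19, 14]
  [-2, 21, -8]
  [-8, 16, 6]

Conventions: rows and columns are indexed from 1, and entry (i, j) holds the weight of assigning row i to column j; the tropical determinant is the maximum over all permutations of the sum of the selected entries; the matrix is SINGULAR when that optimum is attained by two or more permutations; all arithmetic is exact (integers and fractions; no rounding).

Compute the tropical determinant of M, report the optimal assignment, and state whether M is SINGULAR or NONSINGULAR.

σ = (1, 2, 3): 23 + 21 + 6 = 50
σ = (1, 3, 2): 23 + (-8) + 16 = 31
σ = (2, 1, 3): 19 + (-2) + 6 = 23
σ = (2, 3, 1): 19 + (-8) + (-8) = 3
σ = (3, 1, 2): 14 + (-2) + 16 = 28
σ = (3, 2, 1): 14 + 21 + (-8) = 27
Optimal value attained by: σ = (1, 2, 3).
Answer: det⊕(M) = 50; verdict: NONSINGULAR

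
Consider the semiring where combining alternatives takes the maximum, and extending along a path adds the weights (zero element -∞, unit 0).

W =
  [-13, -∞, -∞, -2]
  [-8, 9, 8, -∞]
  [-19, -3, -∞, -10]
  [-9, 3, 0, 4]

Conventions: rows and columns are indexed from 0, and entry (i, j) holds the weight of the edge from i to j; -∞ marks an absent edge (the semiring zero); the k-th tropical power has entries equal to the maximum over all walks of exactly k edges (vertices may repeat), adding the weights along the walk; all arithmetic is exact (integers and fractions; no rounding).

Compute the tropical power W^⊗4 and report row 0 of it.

W^⊗2:
  [-11, 1, -2, 2]
  [1, 18, 17, -2]
  [-11, 6, 5, -6]
  [-5, 12, 11, 8]
W^⊗3:
  [-7, 10, 9, 6]
  [10, 27, 26, 7]
  [-2, 15, 14, -2]
  [4, 21, 20, 12]
W^⊗4:
  [2, 19, 18, 10]
  [19, 36, 35, 16]
  [7, 24, 23, 4]
  [13, 30, 29, 16]
Answer: row 0 of W^⊗4 = [2, 19, 18, 10]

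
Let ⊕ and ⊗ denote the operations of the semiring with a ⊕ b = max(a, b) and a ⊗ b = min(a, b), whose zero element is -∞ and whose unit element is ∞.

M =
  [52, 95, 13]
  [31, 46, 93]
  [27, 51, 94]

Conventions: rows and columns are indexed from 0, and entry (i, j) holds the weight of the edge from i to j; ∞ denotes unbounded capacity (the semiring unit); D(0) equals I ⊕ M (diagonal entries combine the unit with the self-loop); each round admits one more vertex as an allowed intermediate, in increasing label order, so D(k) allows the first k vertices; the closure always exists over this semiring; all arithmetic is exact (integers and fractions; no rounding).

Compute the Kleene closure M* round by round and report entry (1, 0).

D(0):
  [∞, 95, 13]
  [31, ∞, 93]
  [27, 51, ∞]
D(1):
  [∞, 95, 13]
  [31, ∞, 93]
  [27, 51, ∞]
D(2):
  [∞, 95, 93]
  [31, ∞, 93]
  [31, 51, ∞]
D(3):
  [∞, 95, 93]
  [31, ∞, 93]
  [31, 51, ∞]
Answer: M*[1][0] = 31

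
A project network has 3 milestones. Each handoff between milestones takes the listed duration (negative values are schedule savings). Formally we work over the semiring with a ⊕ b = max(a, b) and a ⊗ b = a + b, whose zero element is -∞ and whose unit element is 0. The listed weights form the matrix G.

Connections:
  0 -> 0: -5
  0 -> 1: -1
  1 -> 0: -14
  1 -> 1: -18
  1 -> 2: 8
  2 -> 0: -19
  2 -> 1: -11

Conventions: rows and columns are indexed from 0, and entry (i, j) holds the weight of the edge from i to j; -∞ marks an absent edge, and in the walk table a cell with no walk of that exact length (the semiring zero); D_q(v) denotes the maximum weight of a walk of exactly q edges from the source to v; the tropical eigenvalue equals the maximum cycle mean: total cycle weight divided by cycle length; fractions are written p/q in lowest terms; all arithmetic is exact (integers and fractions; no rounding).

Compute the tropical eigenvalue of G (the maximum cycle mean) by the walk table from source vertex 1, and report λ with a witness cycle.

q=0: [-∞, 0, -∞]
q=1: [-14, -18, 8]
q=2: [-11, -3, -10]
q=3: [-16, -12, 5]
Optimal cycle mean attained by: cycle 1->2->1, total 8 + (-11), length 2.
Answer: λ = -3/2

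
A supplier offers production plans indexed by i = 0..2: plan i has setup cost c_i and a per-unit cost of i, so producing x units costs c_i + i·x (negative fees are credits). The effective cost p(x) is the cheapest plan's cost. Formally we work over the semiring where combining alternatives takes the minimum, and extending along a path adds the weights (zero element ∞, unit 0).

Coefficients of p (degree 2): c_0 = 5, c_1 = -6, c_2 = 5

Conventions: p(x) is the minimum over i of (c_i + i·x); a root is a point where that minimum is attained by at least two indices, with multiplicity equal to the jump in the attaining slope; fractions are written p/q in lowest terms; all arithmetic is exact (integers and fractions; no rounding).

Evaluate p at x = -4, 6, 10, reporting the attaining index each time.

p(-4) = min(5+0·(-4)=5, -6+1·(-4)=-10, 5+2·(-4)=-3) = -10 (attained by i=1)
p(6) = min(5+0·6=5, -6+1·6=0, 5+2·6=17) = 0 (attained by i=1)
p(10) = min(5+0·10=5, -6+1·10=4, 5+2·10=25) = 4 (attained by i=1)
Answer: p(-4) = -10; p(6) = 0; p(10) = 4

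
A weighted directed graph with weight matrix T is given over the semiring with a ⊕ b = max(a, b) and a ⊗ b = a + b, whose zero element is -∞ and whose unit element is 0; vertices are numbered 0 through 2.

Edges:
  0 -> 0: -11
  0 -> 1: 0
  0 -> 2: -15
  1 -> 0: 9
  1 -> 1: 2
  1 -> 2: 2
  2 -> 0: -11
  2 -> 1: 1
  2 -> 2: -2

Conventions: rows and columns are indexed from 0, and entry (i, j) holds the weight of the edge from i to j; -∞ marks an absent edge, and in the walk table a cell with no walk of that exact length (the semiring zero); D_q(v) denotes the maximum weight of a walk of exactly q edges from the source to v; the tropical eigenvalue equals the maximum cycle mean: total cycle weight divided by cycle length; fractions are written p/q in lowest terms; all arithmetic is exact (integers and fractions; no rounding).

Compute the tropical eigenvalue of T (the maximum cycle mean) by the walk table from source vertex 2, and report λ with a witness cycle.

q=0: [-∞, -∞, 0]
q=1: [-11, 1, -2]
q=2: [10, 3, 3]
q=3: [12, 10, 5]
Optimal cycle mean attained by: cycle 0->1->0, total 0 + 9, length 2.
Answer: λ = 9/2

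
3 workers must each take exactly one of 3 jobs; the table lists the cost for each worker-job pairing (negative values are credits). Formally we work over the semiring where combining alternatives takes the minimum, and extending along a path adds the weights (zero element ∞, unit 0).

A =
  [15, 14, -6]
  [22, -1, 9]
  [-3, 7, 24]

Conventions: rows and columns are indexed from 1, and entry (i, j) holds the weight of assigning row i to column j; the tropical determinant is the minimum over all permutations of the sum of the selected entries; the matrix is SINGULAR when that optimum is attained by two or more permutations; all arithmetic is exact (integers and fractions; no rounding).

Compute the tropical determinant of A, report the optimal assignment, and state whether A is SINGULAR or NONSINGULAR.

σ = (1, 2, 3): 15 + (-1) + 24 = 38
σ = (1, 3, 2): 15 + 9 + 7 = 31
σ = (2, 1, 3): 14 + 22 + 24 = 60
σ = (2, 3, 1): 14 + 9 + (-3) = 20
σ = (3, 1, 2): (-6) + 22 + 7 = 23
σ = (3, 2, 1): (-6) + (-1) + (-3) = -10
Optimal value attained by: σ = (3, 2, 1).
Answer: det⊕(A) = -10; verdict: NONSINGULAR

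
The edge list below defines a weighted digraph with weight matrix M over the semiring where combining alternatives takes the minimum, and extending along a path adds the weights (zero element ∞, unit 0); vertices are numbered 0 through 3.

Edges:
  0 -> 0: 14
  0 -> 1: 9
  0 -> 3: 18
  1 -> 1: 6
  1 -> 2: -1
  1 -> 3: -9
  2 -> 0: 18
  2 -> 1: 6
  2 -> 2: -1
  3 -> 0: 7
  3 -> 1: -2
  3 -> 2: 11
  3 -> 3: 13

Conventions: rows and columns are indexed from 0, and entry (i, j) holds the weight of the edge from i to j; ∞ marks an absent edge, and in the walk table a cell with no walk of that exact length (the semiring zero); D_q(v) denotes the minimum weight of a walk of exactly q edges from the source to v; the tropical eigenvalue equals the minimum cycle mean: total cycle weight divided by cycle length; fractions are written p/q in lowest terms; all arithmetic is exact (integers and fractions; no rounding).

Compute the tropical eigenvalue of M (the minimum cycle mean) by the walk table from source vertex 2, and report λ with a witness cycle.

q=0: [∞, ∞, 0, ∞]
q=1: [18, 6, -1, ∞]
q=2: [17, 5, -2, -3]
q=3: [4, -5, -3, -4]
q=4: [3, -6, -6, -14]
Optimal cycle mean attained by: cycle 1->3->1, total (-9) + (-2), length 2.
Answer: λ = -11/2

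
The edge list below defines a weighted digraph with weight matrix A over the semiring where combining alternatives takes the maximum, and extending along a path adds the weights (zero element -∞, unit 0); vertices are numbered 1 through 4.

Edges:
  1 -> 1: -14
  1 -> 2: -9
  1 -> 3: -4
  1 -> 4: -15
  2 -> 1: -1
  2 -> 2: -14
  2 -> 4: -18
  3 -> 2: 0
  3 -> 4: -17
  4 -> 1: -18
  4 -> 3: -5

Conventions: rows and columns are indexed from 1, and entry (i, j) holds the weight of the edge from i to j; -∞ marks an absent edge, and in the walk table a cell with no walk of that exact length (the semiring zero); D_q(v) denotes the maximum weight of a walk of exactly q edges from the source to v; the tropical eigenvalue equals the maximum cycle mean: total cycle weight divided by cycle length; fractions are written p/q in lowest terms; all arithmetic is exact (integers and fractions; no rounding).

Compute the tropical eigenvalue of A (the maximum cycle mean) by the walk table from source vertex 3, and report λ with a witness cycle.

q=0: [-∞, -∞, 0, -∞]
q=1: [-∞, 0, -∞, -17]
q=2: [-1, -14, -22, -18]
q=3: [-15, -10, -5, -16]
q=4: [-11, -5, -19, -22]
Optimal cycle mean attained by: cycle 1->3->2->1, total (-4) + 0 + (-1), length 3.
Answer: λ = -5/3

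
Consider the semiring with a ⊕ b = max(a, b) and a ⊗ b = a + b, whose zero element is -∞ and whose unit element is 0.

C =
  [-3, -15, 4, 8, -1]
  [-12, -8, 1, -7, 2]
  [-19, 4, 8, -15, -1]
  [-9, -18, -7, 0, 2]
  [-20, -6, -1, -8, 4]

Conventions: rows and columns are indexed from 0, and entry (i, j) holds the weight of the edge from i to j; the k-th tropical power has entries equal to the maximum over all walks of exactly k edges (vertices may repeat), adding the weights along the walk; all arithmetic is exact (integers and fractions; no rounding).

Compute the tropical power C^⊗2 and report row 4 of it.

C^⊗2:
  [-1, 8, 12, 8, 10]
  [-15, 5, 9, -4, 6]
  [-8, 12, 16, -3, 7]
  [-9, -3, 1, 0, 6]
  [-16, 3, 7, -4, 8]
Answer: row 4 of C^⊗2 = [-16, 3, 7, -4, 8]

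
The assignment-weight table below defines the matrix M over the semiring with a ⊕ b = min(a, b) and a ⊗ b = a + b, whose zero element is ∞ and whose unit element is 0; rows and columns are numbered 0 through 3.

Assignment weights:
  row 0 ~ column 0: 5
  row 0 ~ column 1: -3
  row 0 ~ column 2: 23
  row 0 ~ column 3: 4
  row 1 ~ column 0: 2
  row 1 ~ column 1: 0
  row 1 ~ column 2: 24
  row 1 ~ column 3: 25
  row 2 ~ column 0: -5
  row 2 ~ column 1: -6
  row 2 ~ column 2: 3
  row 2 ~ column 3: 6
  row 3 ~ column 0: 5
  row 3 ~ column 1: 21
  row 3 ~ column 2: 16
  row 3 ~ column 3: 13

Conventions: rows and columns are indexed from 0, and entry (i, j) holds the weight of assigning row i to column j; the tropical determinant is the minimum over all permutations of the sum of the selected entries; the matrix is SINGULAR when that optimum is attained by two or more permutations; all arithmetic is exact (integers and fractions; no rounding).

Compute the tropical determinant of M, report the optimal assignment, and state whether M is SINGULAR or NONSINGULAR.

σ = (0, 1, 2, 3): 5 + 0 + 3 + 13 = 21
σ = (0, 1, 3, 2): 5 + 0 + 6 + 16 = 27
σ = (0, 2, 1, 3): 5 + 24 + (-6) + 13 = 36
σ = (0, 2, 3, 1): 5 + 24 + 6 + 21 = 56
σ = (0, 3, 1, 2): 5 + 25 + (-6) + 16 = 40
σ = (0, 3, 2, 1): 5 + 25 + 3 + 21 = 54
σ = (1, 0, 2, 3): (-3) + 2 + 3 + 13 = 15
σ = (1, 0, 3, 2): (-3) + 2 + 6 + 16 = 21
σ = (1, 2, 0, 3): (-3) + 24 + (-5) + 13 = 29
σ = (1, 2, 3, 0): (-3) + 24 + 6 + 5 = 32
σ = (1, 3, 0, 2): (-3) + 25 + (-5) + 16 = 33
σ = (1, 3, 2, 0): (-3) + 25 + 3 + 5 = 30
σ = (2, 0, 1, 3): 23 + 2 + (-6) + 13 = 32
σ = (2, 0, 3, 1): 23 + 2 + 6 + 21 = 52
σ = (2, 1, 0, 3): 23 + 0 + (-5) + 13 = 31
σ = (2, 1, 3, 0): 23 + 0 + 6 + 5 = 34
σ = (2, 3, 0, 1): 23 + 25 + (-5) + 21 = 64
σ = (2, 3, 1, 0): 23 + 25 + (-6) + 5 = 47
σ = (3, 0, 1, 2): 4 + 2 + (-6) + 16 = 16
σ = (3, 0, 2, 1): 4 + 2 + 3 + 21 = 30
σ = (3, 1, 0, 2): 4 + 0 + (-5) + 16 = 15
σ = (3, 1, 2, 0): 4 + 0 + 3 + 5 = 12
σ = (3, 2, 0, 1): 4 + 24 + (-5) + 21 = 44
σ = (3, 2, 1, 0): 4 + 24 + (-6) + 5 = 27
Optimal value attained by: σ = (3, 1, 2, 0).
Answer: det⊕(M) = 12; verdict: NONSINGULAR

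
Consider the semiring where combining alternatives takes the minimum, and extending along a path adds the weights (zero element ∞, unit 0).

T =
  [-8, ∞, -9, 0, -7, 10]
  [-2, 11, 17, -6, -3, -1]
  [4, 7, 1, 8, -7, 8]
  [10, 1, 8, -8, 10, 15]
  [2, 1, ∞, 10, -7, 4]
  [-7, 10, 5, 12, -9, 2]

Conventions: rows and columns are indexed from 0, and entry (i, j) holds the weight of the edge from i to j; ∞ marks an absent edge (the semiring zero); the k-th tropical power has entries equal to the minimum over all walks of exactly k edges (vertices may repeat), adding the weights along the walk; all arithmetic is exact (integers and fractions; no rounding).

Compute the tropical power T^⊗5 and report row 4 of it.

T^⊗2:
  [-16, -6, -17, -8, -16, -3]
  [-10, -5, -11, -14, -10, 1]
  [-5, -6, -5, 0, -14, -3]
  [-1, -7, 0, -16, -2, 0]
  [-6, -6, -7, -5, -14, -3]
  [-15, -8, -16, -7, -16, -5]
T^⊗3:
  [-24, -15, -25, -16, -24, -12]
  [-18, -13, -19, -22, -18, -6]
  [-13, -13, -14, -12, -21, -10]
  [-9, -15, -10, -24, -10, -8]
  [-14, -13, -15, -13, -21, -10]
  [-23, -15, -24, -15, -23, -12]
T^⊗4:
  [-32, -23, -33, -24, -32, -20]
  [-26, -21, -27, -30, -26, -14]
  [-21, -20, -22, -20, -28, -17]
  [-17, -23, -18, -32, -18, -16]
  [-22, -20, -23, -21, -28, -17]
  [-31, -22, -32, -23, -31, -19]
T^⊗5:
  [-40, -31, -41, -32, -40, -28]
  [-34, -29, -35, -38, -34, -22]
  [-29, -27, -30, -28, -35, -24]
  [-25, -31, -26, -40, -26, -24]
  [-30, -27, -31, -29, -35, -24]
  [-39, -30, -40, -31, -39, -27]
Answer: row 4 of T^⊗5 = [-30, -27, -31, -29, -35, -24]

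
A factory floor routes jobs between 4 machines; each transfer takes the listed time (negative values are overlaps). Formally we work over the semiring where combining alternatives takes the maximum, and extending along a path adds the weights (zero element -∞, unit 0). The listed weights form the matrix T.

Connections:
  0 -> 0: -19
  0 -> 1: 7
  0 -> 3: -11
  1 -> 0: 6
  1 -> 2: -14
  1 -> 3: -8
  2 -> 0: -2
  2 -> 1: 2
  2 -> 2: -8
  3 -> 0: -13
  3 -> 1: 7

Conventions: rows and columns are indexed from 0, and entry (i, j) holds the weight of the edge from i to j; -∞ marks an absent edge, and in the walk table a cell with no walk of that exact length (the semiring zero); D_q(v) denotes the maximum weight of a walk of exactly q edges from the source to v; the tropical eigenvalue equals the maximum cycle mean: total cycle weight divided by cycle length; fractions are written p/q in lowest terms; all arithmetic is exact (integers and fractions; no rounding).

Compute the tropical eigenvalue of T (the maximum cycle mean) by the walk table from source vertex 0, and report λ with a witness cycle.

q=0: [0, -∞, -∞, -∞]
q=1: [-19, 7, -∞, -11]
q=2: [13, -4, -7, -1]
q=3: [2, 20, -15, 2]
q=4: [26, 9, 6, 12]
Optimal cycle mean attained by: cycle 0->1->0, total 7 + 6, length 2.
Answer: λ = 13/2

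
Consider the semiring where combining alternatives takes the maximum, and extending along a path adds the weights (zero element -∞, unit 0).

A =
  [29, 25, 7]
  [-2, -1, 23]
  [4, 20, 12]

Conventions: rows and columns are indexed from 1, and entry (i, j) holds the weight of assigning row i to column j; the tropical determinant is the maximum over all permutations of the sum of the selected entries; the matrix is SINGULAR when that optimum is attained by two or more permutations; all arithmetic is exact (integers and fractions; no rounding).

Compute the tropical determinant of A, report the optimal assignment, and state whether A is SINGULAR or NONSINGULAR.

σ = (1, 2, 3): 29 + (-1) + 12 = 40
σ = (1, 3, 2): 29 + 23 + 20 = 72
σ = (2, 1, 3): 25 + (-2) + 12 = 35
σ = (2, 3, 1): 25 + 23 + 4 = 52
σ = (3, 1, 2): 7 + (-2) + 20 = 25
σ = (3, 2, 1): 7 + (-1) + 4 = 10
Optimal value attained by: σ = (1, 3, 2).
Answer: det⊕(A) = 72; verdict: NONSINGULAR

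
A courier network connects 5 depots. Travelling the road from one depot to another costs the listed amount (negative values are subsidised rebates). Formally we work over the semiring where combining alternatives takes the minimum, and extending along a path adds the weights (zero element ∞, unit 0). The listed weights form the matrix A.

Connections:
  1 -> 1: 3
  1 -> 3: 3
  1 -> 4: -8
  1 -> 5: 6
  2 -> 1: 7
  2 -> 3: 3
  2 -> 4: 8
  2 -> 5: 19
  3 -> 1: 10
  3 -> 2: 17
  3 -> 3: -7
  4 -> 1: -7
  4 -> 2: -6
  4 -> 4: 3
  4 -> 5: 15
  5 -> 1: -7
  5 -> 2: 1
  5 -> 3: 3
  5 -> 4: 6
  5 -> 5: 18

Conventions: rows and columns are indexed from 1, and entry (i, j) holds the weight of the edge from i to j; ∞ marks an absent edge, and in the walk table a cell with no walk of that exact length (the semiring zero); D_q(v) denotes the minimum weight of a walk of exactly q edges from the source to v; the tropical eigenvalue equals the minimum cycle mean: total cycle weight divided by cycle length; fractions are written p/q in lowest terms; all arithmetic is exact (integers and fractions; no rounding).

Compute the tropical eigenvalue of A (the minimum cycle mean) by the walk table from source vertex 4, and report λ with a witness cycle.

q=0: [∞, ∞, ∞, 0, ∞]
q=1: [-7, -6, ∞, 3, 15]
q=2: [-4, -3, -4, -15, -1]
q=3: [-22, -21, -11, -12, 0]
q=4: [-19, -18, -19, -30, -16]
q=5: [-37, -36, -26, -27, -15]
Optimal cycle mean attained by: cycle 1->4->1, total (-8) + (-7), length 2.
Answer: λ = -15/2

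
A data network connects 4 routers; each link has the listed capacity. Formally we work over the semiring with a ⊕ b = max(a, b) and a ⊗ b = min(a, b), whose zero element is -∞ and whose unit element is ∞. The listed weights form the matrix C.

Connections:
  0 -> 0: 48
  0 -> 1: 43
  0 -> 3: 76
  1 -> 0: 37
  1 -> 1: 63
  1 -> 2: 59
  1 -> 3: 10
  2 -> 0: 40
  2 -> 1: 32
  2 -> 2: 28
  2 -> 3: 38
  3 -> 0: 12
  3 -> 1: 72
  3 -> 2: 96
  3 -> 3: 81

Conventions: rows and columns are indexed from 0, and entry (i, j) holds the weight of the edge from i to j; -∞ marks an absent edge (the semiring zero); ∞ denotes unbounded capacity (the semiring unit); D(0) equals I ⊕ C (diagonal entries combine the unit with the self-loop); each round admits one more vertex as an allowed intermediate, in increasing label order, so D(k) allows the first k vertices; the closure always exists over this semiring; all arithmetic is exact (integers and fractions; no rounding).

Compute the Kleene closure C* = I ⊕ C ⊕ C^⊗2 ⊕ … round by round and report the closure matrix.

D(0):
  [∞, 43, -∞, 76]
  [37, ∞, 59, 10]
  [40, 32, ∞, 38]
  [12, 72, 96, ∞]
D(1):
  [∞, 43, -∞, 76]
  [37, ∞, 59, 37]
  [40, 40, ∞, 40]
  [12, 72, 96, ∞]
D(2):
  [∞, 43, 43, 76]
  [37, ∞, 59, 37]
  [40, 40, ∞, 40]
  [37, 72, 96, ∞]
D(3):
  [∞, 43, 43, 76]
  [40, ∞, 59, 40]
  [40, 40, ∞, 40]
  [40, 72, 96, ∞]
D(4):
  [∞, 72, 76, 76]
  [40, ∞, 59, 40]
  [40, 40, ∞, 40]
  [40, 72, 96, ∞]
Answer: C* = [[∞, 72, 76, 76], [40, ∞, 59, 40], [40, 40, ∞, 40], [40, 72, 96, ∞]]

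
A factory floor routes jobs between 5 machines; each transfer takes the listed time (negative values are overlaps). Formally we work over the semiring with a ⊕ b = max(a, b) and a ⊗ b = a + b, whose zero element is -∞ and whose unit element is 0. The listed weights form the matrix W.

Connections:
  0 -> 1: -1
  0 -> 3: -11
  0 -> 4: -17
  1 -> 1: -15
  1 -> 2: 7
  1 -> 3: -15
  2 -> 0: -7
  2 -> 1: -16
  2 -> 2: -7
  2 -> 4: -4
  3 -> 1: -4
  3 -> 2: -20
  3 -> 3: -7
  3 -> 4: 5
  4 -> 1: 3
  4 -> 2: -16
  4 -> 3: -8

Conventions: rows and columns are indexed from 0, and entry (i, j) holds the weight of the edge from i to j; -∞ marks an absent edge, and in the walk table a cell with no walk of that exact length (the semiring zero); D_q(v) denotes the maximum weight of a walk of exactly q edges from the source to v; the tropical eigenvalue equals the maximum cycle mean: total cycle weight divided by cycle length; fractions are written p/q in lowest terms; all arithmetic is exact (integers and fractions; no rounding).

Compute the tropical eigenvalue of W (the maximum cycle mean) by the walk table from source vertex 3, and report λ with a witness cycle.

q=0: [-∞, -∞, -∞, 0, -∞]
q=1: [-∞, -4, -20, -7, 5]
q=2: [-27, 8, 3, -3, -2]
q=3: [-4, 1, 15, -7, 2]
q=4: [8, 5, 8, -6, 11]
q=5: [1, 14, 12, 3, 4]
Optimal cycle mean attained by: cycle 1->2->4->1, total 7 + (-4) + 3, length 3.
Answer: λ = 2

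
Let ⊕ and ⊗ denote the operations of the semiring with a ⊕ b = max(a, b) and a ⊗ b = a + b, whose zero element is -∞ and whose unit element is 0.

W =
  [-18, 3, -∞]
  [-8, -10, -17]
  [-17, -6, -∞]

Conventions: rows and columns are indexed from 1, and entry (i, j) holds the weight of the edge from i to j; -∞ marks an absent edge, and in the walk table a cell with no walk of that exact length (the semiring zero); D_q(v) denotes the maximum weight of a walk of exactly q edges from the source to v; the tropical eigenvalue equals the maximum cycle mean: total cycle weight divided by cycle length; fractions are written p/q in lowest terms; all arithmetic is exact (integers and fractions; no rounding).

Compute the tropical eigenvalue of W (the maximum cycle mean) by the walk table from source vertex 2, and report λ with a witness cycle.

q=0: [-∞, 0, -∞]
q=1: [-8, -10, -17]
q=2: [-18, -5, -27]
q=3: [-13, -15, -22]
Optimal cycle mean attained by: cycle 1->2->1, total 3 + (-8), length 2.
Answer: λ = -5/2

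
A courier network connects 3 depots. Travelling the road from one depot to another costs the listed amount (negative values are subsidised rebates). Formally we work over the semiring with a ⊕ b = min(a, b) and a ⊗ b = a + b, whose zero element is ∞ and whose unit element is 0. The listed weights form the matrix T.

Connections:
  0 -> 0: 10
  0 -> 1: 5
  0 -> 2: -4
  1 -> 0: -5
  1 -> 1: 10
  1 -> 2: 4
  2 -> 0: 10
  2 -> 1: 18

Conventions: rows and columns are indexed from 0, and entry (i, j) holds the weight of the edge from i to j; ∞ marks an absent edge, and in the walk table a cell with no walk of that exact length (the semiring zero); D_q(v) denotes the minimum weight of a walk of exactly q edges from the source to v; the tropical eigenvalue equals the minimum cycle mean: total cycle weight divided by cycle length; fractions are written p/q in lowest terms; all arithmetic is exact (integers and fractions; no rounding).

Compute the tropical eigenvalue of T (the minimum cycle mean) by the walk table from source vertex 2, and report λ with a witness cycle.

q=0: [∞, ∞, 0]
q=1: [10, 18, ∞]
q=2: [13, 15, 6]
q=3: [10, 18, 9]
Optimal cycle mean attained by: cycle 0->1->0, total 5 + (-5), length 2.
Answer: λ = 0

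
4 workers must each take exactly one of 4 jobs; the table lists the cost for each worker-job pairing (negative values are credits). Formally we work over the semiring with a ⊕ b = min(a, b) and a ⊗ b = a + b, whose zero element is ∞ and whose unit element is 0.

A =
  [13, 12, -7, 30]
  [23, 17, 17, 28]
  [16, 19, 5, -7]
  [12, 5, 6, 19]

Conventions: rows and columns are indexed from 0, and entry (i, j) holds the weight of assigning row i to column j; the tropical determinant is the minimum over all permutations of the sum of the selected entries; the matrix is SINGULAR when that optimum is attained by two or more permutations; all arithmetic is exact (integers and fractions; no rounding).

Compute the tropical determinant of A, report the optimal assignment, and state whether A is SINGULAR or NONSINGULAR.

σ = (0, 1, 2, 3): 13 + 17 + 5 + 19 = 54
σ = (0, 1, 3, 2): 13 + 17 + (-7) + 6 = 29
σ = (0, 2, 1, 3): 13 + 17 + 19 + 19 = 68
σ = (0, 2, 3, 1): 13 + 17 + (-7) + 5 = 28
σ = (0, 3, 1, 2): 13 + 28 + 19 + 6 = 66
σ = (0, 3, 2, 1): 13 + 28 + 5 + 5 = 51
σ = (1, 0, 2, 3): 12 + 23 + 5 + 19 = 59
σ = (1, 0, 3, 2): 12 + 23 + (-7) + 6 = 34
σ = (1, 2, 0, 3): 12 + 17 + 16 + 19 = 64
σ = (1, 2, 3, 0): 12 + 17 + (-7) + 12 = 34
σ = (1, 3, 0, 2): 12 + 28 + 16 + 6 = 62
σ = (1, 3, 2, 0): 12 + 28 + 5 + 12 = 57
σ = (2, 0, 1, 3): (-7) + 23 + 19 + 19 = 54
σ = (2, 0, 3, 1): (-7) + 23 + (-7) + 5 = 14
σ = (2, 1, 0, 3): (-7) + 17 + 16 + 19 = 45
σ = (2, 1, 3, 0): (-7) + 17 + (-7) + 12 = 15
σ = (2, 3, 0, 1): (-7) + 28 + 16 + 5 = 42
σ = (2, 3, 1, 0): (-7) + 28 + 19 + 12 = 52
σ = (3, 0, 1, 2): 30 + 23 + 19 + 6 = 78
σ = (3, 0, 2, 1): 30 + 23 + 5 + 5 = 63
σ = (3, 1, 0, 2): 30 + 17 + 16 + 6 = 69
σ = (3, 1, 2, 0): 30 + 17 + 5 + 12 = 64
σ = (3, 2, 0, 1): 30 + 17 + 16 + 5 = 68
σ = (3, 2, 1, 0): 30 + 17 + 19 + 12 = 78
Optimal value attained by: σ = (2, 0, 3, 1).
Answer: det⊕(A) = 14; verdict: NONSINGULAR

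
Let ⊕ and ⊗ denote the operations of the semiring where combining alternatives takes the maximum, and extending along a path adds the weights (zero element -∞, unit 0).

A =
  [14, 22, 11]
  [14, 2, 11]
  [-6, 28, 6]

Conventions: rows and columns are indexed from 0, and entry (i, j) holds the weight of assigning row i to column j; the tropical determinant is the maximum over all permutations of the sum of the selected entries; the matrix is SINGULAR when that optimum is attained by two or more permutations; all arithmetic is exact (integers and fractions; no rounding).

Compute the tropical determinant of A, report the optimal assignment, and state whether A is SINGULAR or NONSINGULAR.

σ = (0, 1, 2): 14 + 2 + 6 = 22
σ = (0, 2, 1): 14 + 11 + 28 = 53
σ = (1, 0, 2): 22 + 14 + 6 = 42
σ = (1, 2, 0): 22 + 11 + (-6) = 27
σ = (2, 0, 1): 11 + 14 + 28 = 53
σ = (2, 1, 0): 11 + 2 + (-6) = 7
Optimal value attained by: σ = (0, 2, 1).
Answer: det⊕(A) = 53; verdict: SINGULAR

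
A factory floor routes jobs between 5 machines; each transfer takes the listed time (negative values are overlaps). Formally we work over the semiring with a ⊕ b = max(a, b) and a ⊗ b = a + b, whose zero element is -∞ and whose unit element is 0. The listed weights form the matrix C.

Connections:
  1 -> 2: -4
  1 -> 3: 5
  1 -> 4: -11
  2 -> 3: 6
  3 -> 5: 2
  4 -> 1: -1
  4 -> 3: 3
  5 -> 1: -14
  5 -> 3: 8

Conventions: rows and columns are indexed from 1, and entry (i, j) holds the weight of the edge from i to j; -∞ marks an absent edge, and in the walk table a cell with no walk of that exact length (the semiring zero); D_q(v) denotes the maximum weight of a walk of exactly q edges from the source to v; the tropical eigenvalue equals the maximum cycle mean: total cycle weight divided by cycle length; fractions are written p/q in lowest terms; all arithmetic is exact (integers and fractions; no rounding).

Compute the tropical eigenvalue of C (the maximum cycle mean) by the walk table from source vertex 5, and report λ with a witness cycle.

q=0: [-∞, -∞, -∞, -∞, 0]
q=1: [-14, -∞, 8, -∞, -∞]
q=2: [-∞, -18, -9, -25, 10]
q=3: [-4, -∞, 18, -∞, -7]
q=4: [-21, -8, 1, -15, 20]
q=5: [6, -25, 28, -32, 3]
Optimal cycle mean attained by: cycle 3->5->3, total 2 + 8, length 2.
Answer: λ = 5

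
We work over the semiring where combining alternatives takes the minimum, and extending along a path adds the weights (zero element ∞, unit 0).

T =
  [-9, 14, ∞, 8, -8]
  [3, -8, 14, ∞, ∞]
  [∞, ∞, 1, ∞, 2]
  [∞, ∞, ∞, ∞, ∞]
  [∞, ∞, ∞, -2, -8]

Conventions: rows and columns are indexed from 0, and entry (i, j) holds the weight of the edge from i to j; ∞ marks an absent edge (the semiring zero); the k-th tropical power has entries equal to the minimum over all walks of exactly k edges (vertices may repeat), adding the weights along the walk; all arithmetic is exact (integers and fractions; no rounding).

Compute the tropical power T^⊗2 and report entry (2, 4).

T^⊗2:
  [-18, 5, 28, -10, -17]
  [-6, -16, 6, 11, -5]
  [∞, ∞, 2, 0, -6]
  [∞, ∞, ∞, ∞, ∞]
  [∞, ∞, ∞, -10, -16]
Key observation: the optimum is the walk 2->4->4, with weight 2 + (-8) = -6.
Optimal value attained by: walk 2->4->4.
Answer: (T^⊗2)[2][4] = -6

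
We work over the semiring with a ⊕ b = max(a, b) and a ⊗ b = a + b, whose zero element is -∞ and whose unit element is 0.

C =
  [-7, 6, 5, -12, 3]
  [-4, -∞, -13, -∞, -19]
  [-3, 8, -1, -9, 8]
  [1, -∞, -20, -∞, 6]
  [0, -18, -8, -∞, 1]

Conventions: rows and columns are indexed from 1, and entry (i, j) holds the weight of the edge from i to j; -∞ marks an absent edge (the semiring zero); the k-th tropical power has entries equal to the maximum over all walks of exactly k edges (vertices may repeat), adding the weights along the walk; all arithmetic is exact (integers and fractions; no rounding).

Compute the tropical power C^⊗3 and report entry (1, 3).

C^⊗2:
  [3, 13, 4, -4, 13]
  [-11, 2, 1, -16, -1]
  [8, 7, 2, -10, 9]
  [6, 7, 6, -11, 7]
  [1, 6, 5, -12, 3]
C^⊗3:
  [13, 12, 8, -5, 14]
  [-1, 9, 0, -8, 9]
  [9, 14, 13, -4, 11]
  [7, 14, 11, -3, 14]
  [3, 13, 6, -4, 13]
Key observation: the optimum is the walk 1->5->1->3, with weight 3 + 0 + 5 = 8.
Optimal value attained by: walk 1->5->1->3.
Answer: (C^⊗3)[1][3] = 8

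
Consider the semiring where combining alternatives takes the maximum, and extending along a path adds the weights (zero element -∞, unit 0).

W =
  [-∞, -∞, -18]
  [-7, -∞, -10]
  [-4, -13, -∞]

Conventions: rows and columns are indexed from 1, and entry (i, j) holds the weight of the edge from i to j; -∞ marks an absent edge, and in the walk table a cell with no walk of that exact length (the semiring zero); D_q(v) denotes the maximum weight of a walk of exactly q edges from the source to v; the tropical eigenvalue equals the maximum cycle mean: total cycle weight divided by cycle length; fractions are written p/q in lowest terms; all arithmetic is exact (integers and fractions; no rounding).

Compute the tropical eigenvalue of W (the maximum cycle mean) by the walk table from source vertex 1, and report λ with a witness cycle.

q=0: [0, -∞, -∞]
q=1: [-∞, -∞, -18]
q=2: [-22, -31, -∞]
q=3: [-38, -∞, -40]
Optimal cycle mean attained by: cycle 1->3->1, total (-18) + (-4), length 2.
Answer: λ = -11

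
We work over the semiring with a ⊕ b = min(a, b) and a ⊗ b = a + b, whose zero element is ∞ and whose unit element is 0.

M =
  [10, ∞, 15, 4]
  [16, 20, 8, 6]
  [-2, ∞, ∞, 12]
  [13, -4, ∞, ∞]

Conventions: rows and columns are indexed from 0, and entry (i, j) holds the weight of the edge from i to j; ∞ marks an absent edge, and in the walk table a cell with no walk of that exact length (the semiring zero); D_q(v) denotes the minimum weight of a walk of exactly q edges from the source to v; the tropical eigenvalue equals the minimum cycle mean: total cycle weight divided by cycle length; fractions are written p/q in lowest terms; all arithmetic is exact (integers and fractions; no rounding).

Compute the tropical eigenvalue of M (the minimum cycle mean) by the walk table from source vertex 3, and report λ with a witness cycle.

q=0: [∞, ∞, ∞, 0]
q=1: [13, -4, ∞, ∞]
q=2: [12, 16, 4, 2]
q=3: [2, -2, 24, 16]
q=4: [12, 12, 6, 4]
Optimal cycle mean attained by: cycle 1->3->1, total 6 + (-4), length 2.
Answer: λ = 1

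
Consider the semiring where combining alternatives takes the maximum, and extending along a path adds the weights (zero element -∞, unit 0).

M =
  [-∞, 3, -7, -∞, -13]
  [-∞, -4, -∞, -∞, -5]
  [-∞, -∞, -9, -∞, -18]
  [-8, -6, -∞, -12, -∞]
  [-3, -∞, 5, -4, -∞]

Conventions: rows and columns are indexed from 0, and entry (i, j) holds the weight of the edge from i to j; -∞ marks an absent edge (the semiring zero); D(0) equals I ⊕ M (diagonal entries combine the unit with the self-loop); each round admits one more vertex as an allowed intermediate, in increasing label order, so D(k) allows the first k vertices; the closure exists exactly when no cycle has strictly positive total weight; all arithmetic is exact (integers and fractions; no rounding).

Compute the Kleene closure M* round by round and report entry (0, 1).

D(0):
  [0, 3, -7, -∞, -13]
  [-∞, 0, -∞, -∞, -5]
  [-∞, -∞, 0, -∞, -18]
  [-8, -6, -∞, 0, -∞]
  [-3, -∞, 5, -4, 0]
D(1):
  [0, 3, -7, -∞, -13]
  [-∞, 0, -∞, -∞, -5]
  [-∞, -∞, 0, -∞, -18]
  [-8, -5, -15, 0, -21]
  [-3, 0, 5, -4, 0]
D(2):
  [0, 3, -7, -∞, -2]
  [-∞, 0, -∞, -∞, -5]
  [-∞, -∞, 0, -∞, -18]
  [-8, -5, -15, 0, -10]
  [-3, 0, 5, -4, 0]
D(3):
  [0, 3, -7, -∞, -2]
  [-∞, 0, -∞, -∞, -5]
  [-∞, -∞, 0, -∞, -18]
  [-8, -5, -15, 0, -10]
  [-3, 0, 5, -4, 0]
D(4):
  [0, 3, -7, -∞, -2]
  [-∞, 0, -∞, -∞, -5]
  [-∞, -∞, 0, -∞, -18]
  [-8, -5, -15, 0, -10]
  [-3, 0, 5, -4, 0]
D(5):
  [0, 3, 3, -6, -2]
  [-8, 0, 0, -9, -5]
  [-21, -18, 0, -22, -18]
  [-8, -5, -5, 0, -10]
  [-3, 0, 5, -4, 0]
Answer: M*[0][1] = 3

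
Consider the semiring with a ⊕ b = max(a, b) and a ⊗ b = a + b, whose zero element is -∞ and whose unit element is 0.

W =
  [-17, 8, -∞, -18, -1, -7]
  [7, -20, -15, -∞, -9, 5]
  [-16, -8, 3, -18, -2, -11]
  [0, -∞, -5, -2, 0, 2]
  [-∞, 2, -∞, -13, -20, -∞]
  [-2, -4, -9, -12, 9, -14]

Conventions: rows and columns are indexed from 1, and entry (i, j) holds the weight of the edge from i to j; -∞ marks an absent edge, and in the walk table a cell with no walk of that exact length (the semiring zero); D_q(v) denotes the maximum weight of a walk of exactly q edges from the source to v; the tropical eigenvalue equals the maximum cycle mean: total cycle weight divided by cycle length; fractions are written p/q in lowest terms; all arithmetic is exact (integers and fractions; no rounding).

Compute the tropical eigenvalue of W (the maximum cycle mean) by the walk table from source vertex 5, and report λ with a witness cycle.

q=0: [-∞, -∞, -∞, -∞, 0, -∞]
q=1: [-∞, 2, -∞, -13, -20, -∞]
q=2: [9, -18, -13, -15, -7, 7]
q=3: [5, 17, -2, -5, 16, 2]
q=4: [24, 18, 2, 3, 11, 22]
q=5: [25, 32, 13, 10, 31, 23]
q=6: [39, 33, 17, 18, 32, 37]
Optimal cycle mean attained by: cycle 1->2->1, total 8 + 7, length 2.
Answer: λ = 15/2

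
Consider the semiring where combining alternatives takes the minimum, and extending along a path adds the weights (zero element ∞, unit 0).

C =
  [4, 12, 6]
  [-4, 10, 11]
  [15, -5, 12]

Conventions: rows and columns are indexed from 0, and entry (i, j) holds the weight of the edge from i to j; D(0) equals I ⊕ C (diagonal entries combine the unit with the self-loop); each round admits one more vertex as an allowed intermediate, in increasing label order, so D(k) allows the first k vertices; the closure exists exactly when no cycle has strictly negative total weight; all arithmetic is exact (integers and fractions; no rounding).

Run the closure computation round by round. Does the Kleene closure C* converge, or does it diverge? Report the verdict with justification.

D(0):
  [0, 12, 6]
  [-4, 0, 11]
  [15, -5, 0]
D(1):
  [0, 12, 6]
  [-4, 0, 2]
  [15, -5, 0]
Detection: at round 2, diagonal entry (2, 2) turns strictly negative.
Key observation: the cycle 2->1->0->2 has total weight (-5) + (-4) + 6, which is strictly negative.
Answer: DIVERGES — negative cycle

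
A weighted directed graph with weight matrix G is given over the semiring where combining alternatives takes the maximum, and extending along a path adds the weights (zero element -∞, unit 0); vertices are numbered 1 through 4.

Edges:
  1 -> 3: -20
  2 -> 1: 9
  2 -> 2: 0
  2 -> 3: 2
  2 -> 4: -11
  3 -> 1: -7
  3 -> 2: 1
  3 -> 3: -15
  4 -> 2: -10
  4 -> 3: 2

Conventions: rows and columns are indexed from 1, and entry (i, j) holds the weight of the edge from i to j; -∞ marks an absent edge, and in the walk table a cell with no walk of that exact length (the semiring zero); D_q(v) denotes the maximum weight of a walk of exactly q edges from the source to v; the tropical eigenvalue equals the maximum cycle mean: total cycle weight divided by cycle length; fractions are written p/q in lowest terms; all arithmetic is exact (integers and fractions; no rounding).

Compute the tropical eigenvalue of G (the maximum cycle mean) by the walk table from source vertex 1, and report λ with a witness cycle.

q=0: [0, -∞, -∞, -∞]
q=1: [-∞, -∞, -20, -∞]
q=2: [-27, -19, -35, -∞]
q=3: [-10, -19, -17, -30]
q=4: [-10, -16, -17, -30]
Optimal cycle mean attained by: cycle 2->3->2, total 2 + 1, length 2.
Answer: λ = 3/2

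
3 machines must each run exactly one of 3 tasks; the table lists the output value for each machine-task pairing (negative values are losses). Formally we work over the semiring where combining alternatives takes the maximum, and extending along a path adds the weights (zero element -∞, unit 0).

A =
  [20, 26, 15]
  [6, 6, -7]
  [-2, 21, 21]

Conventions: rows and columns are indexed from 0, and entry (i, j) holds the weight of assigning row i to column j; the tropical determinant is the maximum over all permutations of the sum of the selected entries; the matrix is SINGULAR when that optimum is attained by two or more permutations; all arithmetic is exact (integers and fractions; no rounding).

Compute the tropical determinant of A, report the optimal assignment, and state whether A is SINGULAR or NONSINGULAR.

σ = (0, 1, 2): 20 + 6 + 21 = 47
σ = (0, 2, 1): 20 + (-7) + 21 = 34
σ = (1, 0, 2): 26 + 6 + 21 = 53
σ = (1, 2, 0): 26 + (-7) + (-2) = 17
σ = (2, 0, 1): 15 + 6 + 21 = 42
σ = (2, 1, 0): 15 + 6 + (-2) = 19
Optimal value attained by: σ = (1, 0, 2).
Answer: det⊕(A) = 53; verdict: NONSINGULAR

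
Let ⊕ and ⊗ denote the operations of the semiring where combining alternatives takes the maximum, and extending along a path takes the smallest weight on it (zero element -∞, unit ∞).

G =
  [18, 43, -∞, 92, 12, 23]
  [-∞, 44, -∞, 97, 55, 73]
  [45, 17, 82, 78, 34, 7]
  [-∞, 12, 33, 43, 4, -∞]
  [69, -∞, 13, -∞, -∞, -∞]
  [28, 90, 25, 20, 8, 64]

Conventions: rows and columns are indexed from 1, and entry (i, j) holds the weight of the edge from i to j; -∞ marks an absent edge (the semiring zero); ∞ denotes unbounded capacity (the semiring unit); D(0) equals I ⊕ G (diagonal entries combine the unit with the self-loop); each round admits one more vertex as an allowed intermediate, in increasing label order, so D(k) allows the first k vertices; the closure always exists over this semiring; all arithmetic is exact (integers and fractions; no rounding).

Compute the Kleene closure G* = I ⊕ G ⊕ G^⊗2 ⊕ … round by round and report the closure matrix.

D(0):
  [∞, 43, -∞, 92, 12, 23]
  [-∞, ∞, -∞, 97, 55, 73]
  [45, 17, ∞, 78, 34, 7]
  [-∞, 12, 33, ∞, 4, -∞]
  [69, -∞, 13, -∞, ∞, -∞]
  [28, 90, 25, 20, 8, ∞]
D(1):
  [∞, 43, -∞, 92, 12, 23]
  [-∞, ∞, -∞, 97, 55, 73]
  [45, 43, ∞, 78, 34, 23]
  [-∞, 12, 33, ∞, 4, -∞]
  [69, 43, 13, 69, ∞, 23]
  [28, 90, 25, 28, 12, ∞]
D(2):
  [∞, 43, -∞, 92, 43, 43]
  [-∞, ∞, -∞, 97, 55, 73]
  [45, 43, ∞, 78, 43, 43]
  [-∞, 12, 33, ∞, 12, 12]
  [69, 43, 13, 69, ∞, 43]
  [28, 90, 25, 90, 55, ∞]
D(3):
  [∞, 43, -∞, 92, 43, 43]
  [-∞, ∞, -∞, 97, 55, 73]
  [45, 43, ∞, 78, 43, 43]
  [33, 33, 33, ∞, 33, 33]
  [69, 43, 13, 69, ∞, 43]
  [28, 90, 25, 90, 55, ∞]
D(4):
  [∞, 43, 33, 92, 43, 43]
  [33, ∞, 33, 97, 55, 73]
  [45, 43, ∞, 78, 43, 43]
  [33, 33, 33, ∞, 33, 33]
  [69, 43, 33, 69, ∞, 43]
  [33, 90, 33, 90, 55, ∞]
D(5):
  [∞, 43, 33, 92, 43, 43]
  [55, ∞, 33, 97, 55, 73]
  [45, 43, ∞, 78, 43, 43]
  [33, 33, 33, ∞, 33, 33]
  [69, 43, 33, 69, ∞, 43]
  [55, 90, 33, 90, 55, ∞]
D(6):
  [∞, 43, 33, 92, 43, 43]
  [55, ∞, 33, 97, 55, 73]
  [45, 43, ∞, 78, 43, 43]
  [33, 33, 33, ∞, 33, 33]
  [69, 43, 33, 69, ∞, 43]
  [55, 90, 33, 90, 55, ∞]
Answer: G* = [[∞, 43, 33, 92, 43, 43], [55, ∞, 33, 97, 55, 73], [45, 43, ∞, 78, 43, 43], [33, 33, 33, ∞, 33, 33], [69, 43, 33, 69, ∞, 43], [55, 90, 33, 90, 55, ∞]]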